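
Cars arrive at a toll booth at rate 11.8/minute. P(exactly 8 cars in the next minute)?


Poisson(λ=11.8): P(X=8) = e^(-λ)×λ^k/k!
= e^(-11.8) × 11.8^8 / 8!
≈ 7.504557915e-06 × 375885920.267 / 40320 ≈ 0.069962

P(X=8) ≈ 0.069962 ≈ 7.00%


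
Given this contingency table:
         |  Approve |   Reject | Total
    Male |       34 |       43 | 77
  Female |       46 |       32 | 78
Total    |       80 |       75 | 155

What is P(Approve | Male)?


P(Approve | Male) = 34/(34+43) = 34/77

P(Approve|Male) = 34/77 ≈ 44.16%


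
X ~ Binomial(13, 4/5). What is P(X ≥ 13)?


P(X ≥ 13) = Σ P(X=i) for i=13..13
P(X=13) = 67108864/1220703125
Sum = 67108864/1220703125

P(X ≥ 13) = 67108864/1220703125 ≈ 5.50%


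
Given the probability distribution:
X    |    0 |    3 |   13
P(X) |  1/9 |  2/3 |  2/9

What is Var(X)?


E[X] = 44/9
E[X²] = 392/9
Var(X) = E[X²] - (E[X])² = 392/9 - 1936/81 = 1592/81

Var(X) = 1592/81 ≈ 19.6543


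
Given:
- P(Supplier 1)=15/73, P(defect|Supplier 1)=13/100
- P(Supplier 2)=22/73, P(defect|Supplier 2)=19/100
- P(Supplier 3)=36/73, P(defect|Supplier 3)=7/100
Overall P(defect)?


P(B) = Σ P(B|Aᵢ)×P(Aᵢ)
  13/100×15/73 = 39/1460
  19/100×22/73 = 209/3650
  7/100×36/73 = 63/1825
Sum = 173/1460

P(defect) = 173/1460 ≈ 11.85%


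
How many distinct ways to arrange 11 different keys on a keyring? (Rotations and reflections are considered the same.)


Free circular arrangements: rotations and reflections both identified.
(n-1)!/2 = 10!/2 = 3628800/2 = 1814400

1814400


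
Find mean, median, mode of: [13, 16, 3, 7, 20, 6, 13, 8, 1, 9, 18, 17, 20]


Sorted: [1, 3, 6, 7, 8, 9, 13, 13, 16, 17, 18, 20, 20]
Mean = 151/13
Median = 13
Freq: {13: 2, 16: 1, 3: 1, 7: 1, 20: 2, 6: 1, 8: 1, 1: 1, 9: 1, 18: 1, 17: 1}
Mode: [13, 20]

Mean=151/13, Median=13, Mode=[13, 20]


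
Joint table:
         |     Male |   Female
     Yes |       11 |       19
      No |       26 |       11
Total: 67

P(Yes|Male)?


P(Yes|Male) = 11/(11+26) = 11/37

P = 11/37 ≈ 29.73%


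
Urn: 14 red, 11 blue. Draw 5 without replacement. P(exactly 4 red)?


Hypergeometric: C(14,4)×C(11,1)/C(25,5)
= 1001×11/53130 = 143/690

P(X=4) = 143/690 ≈ 20.72%


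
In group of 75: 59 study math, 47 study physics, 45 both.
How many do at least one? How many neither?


|A∪B| = 59+47-45 = 61
Neither = 75-61 = 14

At least one: 61; Neither: 14


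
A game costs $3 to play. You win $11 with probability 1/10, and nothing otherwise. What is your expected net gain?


E[gain] = (11-3)×1/10 + (-3)×9/10
= 4/5 - 27/10 = -19/10

Expected net gain = $-19/10 ≈ $-1.90


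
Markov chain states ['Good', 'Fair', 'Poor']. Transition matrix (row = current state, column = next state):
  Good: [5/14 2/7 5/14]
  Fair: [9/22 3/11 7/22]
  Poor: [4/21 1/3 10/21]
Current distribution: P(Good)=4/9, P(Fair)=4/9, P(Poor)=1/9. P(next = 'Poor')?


P(next=Poor) = Σᵢ P(now=i)×P(i→Poor)
= 4/9×5/14 + 4/9×7/22 + 1/9×10/21
= 10/63 + 14/99 + 10/189 = 734/2079

P = 734/2079 ≈ 0.3531


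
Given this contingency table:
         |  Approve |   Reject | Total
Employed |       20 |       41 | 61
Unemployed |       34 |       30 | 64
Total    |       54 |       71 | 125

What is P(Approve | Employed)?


P(Approve | Employed) = 20/(20+41) = 20/61

P(Approve|Employed) = 20/61 ≈ 32.79%


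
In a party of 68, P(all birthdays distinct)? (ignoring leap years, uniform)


P(all different) = Π(365-i)/365 for i=0..67
= (365/365)×(364/365)×...×(298/365)
= 0.001274

P ≈ 0.0013 ≈ 0.13%


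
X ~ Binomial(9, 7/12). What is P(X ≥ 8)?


P(X ≥ 8) = Σ P(X=i) for i=8..9
P(X=8) = 28824005/573308928
P(X=9) = 40353607/5159780352
Sum = 74942413/1289945088

P(X ≥ 8) = 74942413/1289945088 ≈ 5.81%


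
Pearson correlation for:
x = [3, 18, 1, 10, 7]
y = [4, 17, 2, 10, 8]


n=5, Σx=39, Σy=41, Σxy=476, Σx²=483, Σy²=473
r = (5×476 - 39×41)/√((5×483 - 39²)(5×473 - 41²))
= 781/√(894×684) = 781/√611496 ≈ 781/781.9821 ≈ 0.9987

r ≈ 0.9987


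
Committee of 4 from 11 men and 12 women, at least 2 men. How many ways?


Count by #men:
  2M,2W: C(11,2)×C(12,2)=3630
  3M,1W: C(11,3)×C(12,1)=1980
  4M,0W: C(11,4)×C(12,0)=330
Total = 5940

5940


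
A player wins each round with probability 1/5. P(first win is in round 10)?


Geometric: P(X=10) = (1-p)^(k-1)×p = (4/5)^9×1/5 = 262144/9765625

P(X=10) = 262144/9765625 ≈ 2.68%


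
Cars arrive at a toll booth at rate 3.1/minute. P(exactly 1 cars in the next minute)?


Poisson(λ=3.1): P(X=1) = e^(-λ)×λ^k/k!
= e^(-3.1) × 3.1^1 / 1!
≈ 0.04504920239 × 3.1 / 1 ≈ 0.139653

P(X=1) ≈ 0.139653 ≈ 13.97%


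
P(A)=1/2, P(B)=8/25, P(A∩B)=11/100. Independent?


P(A)×P(B) = 4/25
P(A∩B) = 11/100
Not equal → NOT independent

No, not independent


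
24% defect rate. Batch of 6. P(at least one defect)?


P(all good) = (19/25)^6 = 47045881/244140625
P(≥1 defect) = 197094744/244140625

P = 197094744/244140625 ≈ 80.73%


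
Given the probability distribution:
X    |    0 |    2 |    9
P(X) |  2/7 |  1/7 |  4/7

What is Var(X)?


E[X] = 38/7
E[X²] = 328/7
Var(X) = E[X²] - (E[X])² = 328/7 - 1444/49 = 852/49

Var(X) = 852/49 ≈ 17.3878


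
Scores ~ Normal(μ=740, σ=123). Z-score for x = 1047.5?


z = (x - μ)/σ = (1047.5 - 740)/123 = 2.5

z = 2.5


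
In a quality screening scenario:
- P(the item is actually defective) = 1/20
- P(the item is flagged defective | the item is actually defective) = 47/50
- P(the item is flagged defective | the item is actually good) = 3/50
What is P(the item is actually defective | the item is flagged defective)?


Using Bayes' theorem:
P(A|B) = P(B|A)·P(A) / P(B)

P(the item is flagged defective) = 47/50 × 1/20 + 3/50 × 19/20
= 47/1000 + 57/1000 = 13/125

P(the item is actually defective|the item is flagged defective) = (47/1000) / (13/125) = 47/104

P(the item is actually defective|the item is flagged defective) = 47/104 ≈ 45.19%


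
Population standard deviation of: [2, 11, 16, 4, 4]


Mean = 37/5
  (2-37/5)²=729/25
  (11-37/5)²=324/25
  (16-37/5)²=1849/25
  (4-37/5)²=289/25
  (4-37/5)²=289/25
Σ(x-μ)² = 696/5
σ² = (696/5)/5 = 696/25

σ = √(696/25) ≈ 5.2764


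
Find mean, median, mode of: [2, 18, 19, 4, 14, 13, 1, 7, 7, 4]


Sorted: [1, 2, 4, 4, 7, 7, 13, 14, 18, 19]
Mean = 89/10
Median = 7
Freq: {2: 1, 18: 1, 19: 1, 4: 2, 14: 1, 13: 1, 1: 1, 7: 2}
Mode: [4, 7]

Mean=89/10, Median=7, Mode=[4, 7]


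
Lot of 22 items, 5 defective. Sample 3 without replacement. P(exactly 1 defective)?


Hypergeometric: C(5,1)×C(17,2)/C(22,3)
= 5×136/1540 = 34/77

P(X=1) = 34/77 ≈ 44.16%


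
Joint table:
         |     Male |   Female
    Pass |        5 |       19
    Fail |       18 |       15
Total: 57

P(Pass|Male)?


P(Pass|Male) = 5/(5+18) = 5/23

P = 5/23 ≈ 21.74%


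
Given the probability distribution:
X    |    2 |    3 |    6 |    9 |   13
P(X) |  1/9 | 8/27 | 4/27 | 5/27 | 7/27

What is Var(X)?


E[X] = 190/27
E[X²] = 1816/27
Var(X) = E[X²] - (E[X])² = 1816/27 - 36100/729 = 12932/729

Var(X) = 12932/729 ≈ 17.7394


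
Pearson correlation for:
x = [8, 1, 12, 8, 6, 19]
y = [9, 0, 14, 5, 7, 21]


n=6, Σx=54, Σy=56, Σxy=721, Σx²=670, Σy²=792
r = (6×721 - 54×56)/√((6×670 - 54²)(6×792 - 56²))
= 1302/√(1104×1616) = 1302/√1784064 ≈ 1302/1335.6886 ≈ 0.9748

r ≈ 0.9748


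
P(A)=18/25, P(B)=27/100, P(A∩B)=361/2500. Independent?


P(A)×P(B) = 243/1250
P(A∩B) = 361/2500
Not equal → NOT independent

No, not independent


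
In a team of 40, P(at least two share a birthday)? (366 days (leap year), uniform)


P(all different) = Π(366-i)/366 for i=0..39
= 0.109455
P(match) = 1 - 0.109455 = 0.890545

P ≈ 0.8905 ≈ 89.05%


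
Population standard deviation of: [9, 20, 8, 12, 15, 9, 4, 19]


Mean = 96/8 = 12
  (9-12)²=9
  (20-12)²=64
  (8-12)²=16
  (12-12)²=0
  (15-12)²=9
  (9-12)²=9
  (4-12)²=64
  (19-12)²=49
Σ(x-μ)² = 220
σ² = 220/8 = 55/2

σ = √(55/2) ≈ 5.2440


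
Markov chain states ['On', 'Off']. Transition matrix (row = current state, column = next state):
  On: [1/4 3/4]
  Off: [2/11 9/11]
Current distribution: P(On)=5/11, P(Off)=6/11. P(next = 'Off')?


P(next=Off) = Σᵢ P(now=i)×P(i→Off)
= 5/11×3/4 + 6/11×9/11
= 15/44 + 54/121 = 381/484

P = 381/484 ≈ 0.7872


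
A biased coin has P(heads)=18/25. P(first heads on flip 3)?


Geometric: P(X=3) = (1-p)^(k-1)×p = (7/25)^2×18/25 = 882/15625

P(X=3) = 882/15625 ≈ 5.64%


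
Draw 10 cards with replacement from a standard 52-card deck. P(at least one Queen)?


P(not a Queen) = 48/52 = 12/13
P(none in 10 draws) = (12/13)^10 = 61917364224/137858491849
P(≥1 Queen) = 1 - 61917364224/137858491849 = 75941127625/137858491849

P = 75941127625/137858491849 ≈ 55.09%


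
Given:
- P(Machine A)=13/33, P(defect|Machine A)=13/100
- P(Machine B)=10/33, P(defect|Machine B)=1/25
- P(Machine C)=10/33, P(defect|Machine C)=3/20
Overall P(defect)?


P(B) = Σ P(B|Aᵢ)×P(Aᵢ)
  13/100×13/33 = 169/3300
  1/25×10/33 = 2/165
  3/20×10/33 = 1/22
Sum = 359/3300

P(defect) = 359/3300 ≈ 10.88%


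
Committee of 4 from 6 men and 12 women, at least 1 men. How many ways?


Count by #men:
  1M,3W: C(6,1)×C(12,3)=1320
  2M,2W: C(6,2)×C(12,2)=990
  3M,1W: C(6,3)×C(12,1)=240
  4M,0W: C(6,4)×C(12,0)=15
Total = 2565

2565


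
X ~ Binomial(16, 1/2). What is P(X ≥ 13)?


P(X ≥ 13) = Σ P(X=i) for i=13..16
P(X=13) = 35/4096
P(X=14) = 15/8192
P(X=15) = 1/4096
P(X=16) = 1/65536
Sum = 697/65536

P(X ≥ 13) = 697/65536 ≈ 1.06%


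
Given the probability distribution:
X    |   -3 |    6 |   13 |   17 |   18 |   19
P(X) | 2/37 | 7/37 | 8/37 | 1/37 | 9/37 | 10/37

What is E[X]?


E[X] = Σ x·P(X=x)
= (-3)×(2/37) + (6)×(7/37) + (13)×(8/37) + (17)×(1/37) + (18)×(9/37) + (19)×(10/37)
= 509/37

E[X] = 509/37


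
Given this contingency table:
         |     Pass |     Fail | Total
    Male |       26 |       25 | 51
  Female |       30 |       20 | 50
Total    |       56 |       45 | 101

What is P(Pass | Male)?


P(Pass | Male) = 26/(26+25) = 26/51

P(Pass|Male) = 26/51 ≈ 50.98%


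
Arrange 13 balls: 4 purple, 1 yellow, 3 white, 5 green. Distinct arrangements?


13!/(4!×1!×3!×5!) = 360360

360360


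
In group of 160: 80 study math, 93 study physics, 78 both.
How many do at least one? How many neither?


|A∪B| = 80+93-78 = 95
Neither = 160-95 = 65

At least one: 95; Neither: 65


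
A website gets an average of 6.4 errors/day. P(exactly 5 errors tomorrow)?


Poisson(λ=6.4): P(X=5) = e^(-λ)×λ^k/k!
= e^(-6.4) × 6.4^5 / 5!
≈ 0.001661557273 × 10737.41824 / 120 ≈ 0.148674

P(X=5) ≈ 0.148674 ≈ 14.87%


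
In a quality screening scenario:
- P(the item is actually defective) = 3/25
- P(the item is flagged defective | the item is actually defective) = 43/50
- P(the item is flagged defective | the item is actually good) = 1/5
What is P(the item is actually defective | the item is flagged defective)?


Using Bayes' theorem:
P(A|B) = P(B|A)·P(A) / P(B)

P(the item is flagged defective) = 43/50 × 3/25 + 1/5 × 22/25
= 129/1250 + 22/125 = 349/1250

P(the item is actually defective|the item is flagged defective) = (129/1250) / (349/1250) = 129/349

P(the item is actually defective|the item is flagged defective) = 129/349 ≈ 36.96%


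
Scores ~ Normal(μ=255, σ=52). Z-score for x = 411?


z = (x - μ)/σ = (411 - 255)/52 = 3.0

z = 3.0


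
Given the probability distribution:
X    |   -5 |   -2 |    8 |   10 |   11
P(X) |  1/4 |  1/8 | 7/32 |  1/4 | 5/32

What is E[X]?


E[X] = Σ x·P(X=x)
= (-5)×(1/4) + (-2)×(1/8) + (8)×(7/32) + (10)×(1/4) + (11)×(5/32)
= 143/32

E[X] = 143/32


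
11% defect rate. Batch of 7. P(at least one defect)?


P(all good) = (89/100)^7 = 44231334895529/100000000000000
P(≥1 defect) = 55768665104471/100000000000000

P = 55768665104471/100000000000000 ≈ 55.77%


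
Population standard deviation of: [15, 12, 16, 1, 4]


Mean = 48/5
  (15-48/5)²=729/25
  (12-48/5)²=144/25
  (16-48/5)²=1024/25
  (1-48/5)²=1849/25
  (4-48/5)²=784/25
Σ(x-μ)² = 906/5
σ² = (906/5)/5 = 906/25

σ = √(906/25) ≈ 6.0200


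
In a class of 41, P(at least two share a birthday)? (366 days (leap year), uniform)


P(all different) = Π(366-i)/366 for i=0..40
= 0.097493
P(match) = 1 - 0.097493 = 0.902507

P ≈ 0.9025 ≈ 90.25%


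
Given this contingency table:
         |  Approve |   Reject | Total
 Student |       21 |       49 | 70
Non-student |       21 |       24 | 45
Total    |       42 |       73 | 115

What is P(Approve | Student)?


P(Approve | Student) = 21/(21+49) = 21/70 = 3/10

P(Approve|Student) = 3/10 ≈ 30.00%


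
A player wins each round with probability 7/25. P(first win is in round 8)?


Geometric: P(X=8) = (1-p)^(k-1)×p = (18/25)^7×7/25 = 4285540224/152587890625

P(X=8) = 4285540224/152587890625 ≈ 2.81%


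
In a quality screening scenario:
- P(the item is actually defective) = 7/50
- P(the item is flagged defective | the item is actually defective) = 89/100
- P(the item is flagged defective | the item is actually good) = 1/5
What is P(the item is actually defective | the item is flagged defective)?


Using Bayes' theorem:
P(A|B) = P(B|A)·P(A) / P(B)

P(the item is flagged defective) = 89/100 × 7/50 + 1/5 × 43/50
= 623/5000 + 43/250 = 1483/5000

P(the item is actually defective|the item is flagged defective) = (623/5000) / (1483/5000) = 623/1483

P(the item is actually defective|the item is flagged defective) = 623/1483 ≈ 42.01%


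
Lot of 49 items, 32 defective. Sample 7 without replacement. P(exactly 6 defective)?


Hypergeometric: C(32,6)×C(17,1)/C(49,7)
= 906192×17/85900584 = 91698/511313

P(X=6) = 91698/511313 ≈ 17.93%


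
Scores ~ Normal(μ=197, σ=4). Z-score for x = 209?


z = (x - μ)/σ = (209 - 197)/4 = 3.0

z = 3.0


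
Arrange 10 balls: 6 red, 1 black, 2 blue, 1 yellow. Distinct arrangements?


10!/(6!×1!×2!×1!) = 2520

2520


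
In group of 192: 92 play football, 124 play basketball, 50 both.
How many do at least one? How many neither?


|A∪B| = 92+124-50 = 166
Neither = 192-166 = 26

At least one: 166; Neither: 26


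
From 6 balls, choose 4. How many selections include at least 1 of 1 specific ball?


Complement: C(6,4) - C(5,4) = 15 - 5 = 10

10


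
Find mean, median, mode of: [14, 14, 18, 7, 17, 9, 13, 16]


Sorted: [7, 9, 13, 14, 14, 16, 17, 18]
Mean = 108/8 = 27/2
Median = 14
Freq: {14: 2, 18: 1, 7: 1, 17: 1, 9: 1, 13: 1, 16: 1}
Mode: [14]

Mean=27/2, Median=14, Mode=14


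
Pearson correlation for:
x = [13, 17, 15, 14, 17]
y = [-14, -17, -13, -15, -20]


n=5, Σx=76, Σy=-79, Σxy=-1216, Σx²=1168, Σy²=1279
r = (5×(-1216) - 76×(-79))/√((5×1168 - 76²)(5×1279 - (-79)²))
= -76/√(64×154) = -76/√9856 ≈ -76/99.2774 ≈ -0.7655

r ≈ -0.7655


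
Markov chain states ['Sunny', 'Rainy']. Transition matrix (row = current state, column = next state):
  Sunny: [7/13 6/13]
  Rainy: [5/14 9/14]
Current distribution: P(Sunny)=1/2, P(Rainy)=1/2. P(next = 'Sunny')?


P(next=Sunny) = Σᵢ P(now=i)×P(i→Sunny)
= 1/2×7/13 + 1/2×5/14
= 7/26 + 5/28 = 163/364

P = 163/364 ≈ 0.4478


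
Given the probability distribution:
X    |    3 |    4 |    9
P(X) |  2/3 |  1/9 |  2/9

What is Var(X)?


E[X] = 40/9
E[X²] = 232/9
Var(X) = E[X²] - (E[X])² = 232/9 - 1600/81 = 488/81

Var(X) = 488/81 ≈ 6.0247


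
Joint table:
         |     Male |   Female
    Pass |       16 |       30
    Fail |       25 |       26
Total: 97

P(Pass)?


P(Pass) = (16+30)/97 = 46/97

P(Pass) = 46/97 ≈ 47.42%


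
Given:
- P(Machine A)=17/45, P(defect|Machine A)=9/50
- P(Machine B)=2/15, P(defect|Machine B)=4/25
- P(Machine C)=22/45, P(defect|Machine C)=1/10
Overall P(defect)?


P(B) = Σ P(B|Aᵢ)×P(Aᵢ)
  9/50×17/45 = 17/250
  4/25×2/15 = 8/375
  1/10×22/45 = 11/225
Sum = 311/2250

P(defect) = 311/2250 ≈ 13.82%


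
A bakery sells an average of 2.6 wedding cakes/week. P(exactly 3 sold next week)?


Poisson(λ=2.6): P(X=3) = e^(-λ)×λ^k/k!
= e^(-2.6) × 2.6^3 / 3!
≈ 0.07427357821 × 17.576 / 6 ≈ 0.217572

P(X=3) ≈ 0.217572 ≈ 21.76%


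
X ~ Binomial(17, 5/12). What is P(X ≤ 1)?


P(X ≤ 1) = Σ P(X=i) for i=0..1
P(X=0) = 232630513987207/2218611106740436992
P(X=1) = 2824799098416085/2218611106740436992
Sum = 764357403100823/554652776685109248

P(X ≤ 1) = 764357403100823/554652776685109248 ≈ 0.14%


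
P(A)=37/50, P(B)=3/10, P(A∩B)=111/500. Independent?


P(A)×P(B) = 111/500
P(A∩B) = 111/500
Equal ✓ → Independent

Yes, independent


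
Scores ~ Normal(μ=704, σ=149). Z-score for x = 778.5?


z = (x - μ)/σ = (778.5 - 704)/149 = 0.5

z = 0.5


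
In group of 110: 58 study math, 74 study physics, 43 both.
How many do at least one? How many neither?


|A∪B| = 58+74-43 = 89
Neither = 110-89 = 21

At least one: 89; Neither: 21


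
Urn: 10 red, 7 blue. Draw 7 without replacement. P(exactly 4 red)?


Hypergeometric: C(10,4)×C(7,3)/C(17,7)
= 210×35/19448 = 3675/9724

P(X=4) = 3675/9724 ≈ 37.79%


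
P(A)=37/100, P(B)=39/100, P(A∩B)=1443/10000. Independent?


P(A)×P(B) = 1443/10000
P(A∩B) = 1443/10000
Equal ✓ → Independent

Yes, independent


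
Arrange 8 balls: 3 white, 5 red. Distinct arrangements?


8!/(3!×5!) = 56

56


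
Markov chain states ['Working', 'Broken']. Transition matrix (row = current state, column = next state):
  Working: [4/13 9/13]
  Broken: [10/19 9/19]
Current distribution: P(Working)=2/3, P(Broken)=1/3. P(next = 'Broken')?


P(next=Broken) = Σᵢ P(now=i)×P(i→Broken)
= 2/3×9/13 + 1/3×9/19
= 6/13 + 3/19 = 153/247

P = 153/247 ≈ 0.6194


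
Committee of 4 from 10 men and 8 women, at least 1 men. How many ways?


Count by #men:
  1M,3W: C(10,1)×C(8,3)=560
  2M,2W: C(10,2)×C(8,2)=1260
  3M,1W: C(10,3)×C(8,1)=960
  4M,0W: C(10,4)×C(8,0)=210
Total = 2990

2990


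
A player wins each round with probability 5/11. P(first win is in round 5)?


Geometric: P(X=5) = (1-p)^(k-1)×p = (6/11)^4×5/11 = 6480/161051

P(X=5) = 6480/161051 ≈ 4.02%


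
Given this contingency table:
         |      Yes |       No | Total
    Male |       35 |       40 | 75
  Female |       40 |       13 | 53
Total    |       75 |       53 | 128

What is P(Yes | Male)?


P(Yes | Male) = 35/(35+40) = 35/75 = 7/15

P(Yes|Male) = 7/15 ≈ 46.67%


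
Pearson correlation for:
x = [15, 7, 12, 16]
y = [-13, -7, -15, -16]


n=4, Σx=50, Σy=-51, Σxy=-680, Σx²=674, Σy²=699
r = (4×(-680) - 50×(-51))/√((4×674 - 50²)(4×699 - (-51)²))
= -170/√(196×195) = -170/√38220 ≈ -170/195.4994 ≈ -0.8696

r ≈ -0.8696


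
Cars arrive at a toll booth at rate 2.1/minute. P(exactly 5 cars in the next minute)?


Poisson(λ=2.1): P(X=5) = e^(-λ)×λ^k/k!
= e^(-2.1) × 2.1^5 / 5!
≈ 0.1224564283 × 40.84101 / 120 ≈ 0.041677

P(X=5) ≈ 0.041677 ≈ 4.17%


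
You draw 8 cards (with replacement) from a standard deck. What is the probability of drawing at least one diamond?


P(not a diamond) = 39/52 = 3/4
P(none in 8 draws) = (3/4)^8 = 6561/65536
P(≥1 diamond) = 1 - 6561/65536 = 58975/65536

P = 58975/65536 ≈ 89.99%


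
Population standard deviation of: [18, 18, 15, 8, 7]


Mean = 66/5
  (18-66/5)²=576/25
  (18-66/5)²=576/25
  (15-66/5)²=81/25
  (8-66/5)²=676/25
  (7-66/5)²=961/25
Σ(x-μ)² = 574/5
σ² = (574/5)/5 = 574/25

σ = √(574/25) ≈ 4.7917


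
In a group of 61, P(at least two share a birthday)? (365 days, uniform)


P(all different) = Π(365-i)/365 for i=0..60
= 0.004911
P(match) = 1 - 0.004911 = 0.995089

P ≈ 0.9951 ≈ 99.51%


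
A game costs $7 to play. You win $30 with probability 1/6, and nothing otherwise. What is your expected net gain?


E[gain] = (30-7)×1/6 + (-7)×5/6
= 23/6 - 35/6 = -2

Expected net gain = $-2 ≈ $-2.00


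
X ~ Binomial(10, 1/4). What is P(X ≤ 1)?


P(X ≤ 1) = Σ P(X=i) for i=0..1
P(X=0) = 59049/1048576
P(X=1) = 98415/524288
Sum = 255879/1048576

P(X ≤ 1) = 255879/1048576 ≈ 24.40%


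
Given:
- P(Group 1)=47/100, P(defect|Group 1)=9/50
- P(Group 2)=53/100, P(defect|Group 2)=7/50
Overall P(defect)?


P(B) = Σ P(B|Aᵢ)×P(Aᵢ)
  9/50×47/100 = 423/5000
  7/50×53/100 = 371/5000
Sum = 397/2500

P(defect) = 397/2500 ≈ 15.88%


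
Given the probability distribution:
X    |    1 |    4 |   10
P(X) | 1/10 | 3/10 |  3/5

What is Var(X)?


E[X] = 73/10
E[X²] = 649/10
Var(X) = E[X²] - (E[X])² = 649/10 - 5329/100 = 1161/100

Var(X) = 1161/100 ≈ 11.6100


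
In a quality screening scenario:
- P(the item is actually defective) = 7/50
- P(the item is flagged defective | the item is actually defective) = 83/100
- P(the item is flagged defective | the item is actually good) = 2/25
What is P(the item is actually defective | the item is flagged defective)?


Using Bayes' theorem:
P(A|B) = P(B|A)·P(A) / P(B)

P(the item is flagged defective) = 83/100 × 7/50 + 2/25 × 43/50
= 581/5000 + 43/625 = 37/200

P(the item is actually defective|the item is flagged defective) = (581/5000) / (37/200) = 581/925

P(the item is actually defective|the item is flagged defective) = 581/925 ≈ 62.81%


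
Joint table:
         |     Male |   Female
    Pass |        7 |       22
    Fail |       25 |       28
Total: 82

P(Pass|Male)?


P(Pass|Male) = 7/(7+25) = 7/32

P = 7/32 ≈ 21.88%


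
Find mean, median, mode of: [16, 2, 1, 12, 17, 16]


Sorted: [1, 2, 12, 16, 16, 17]
Mean = 64/6 = 32/3
Median = 14
Freq: {16: 2, 2: 1, 1: 1, 12: 1, 17: 1}
Mode: [16]

Mean=32/3, Median=14, Mode=16


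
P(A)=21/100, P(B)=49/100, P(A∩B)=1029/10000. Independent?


P(A)×P(B) = 1029/10000
P(A∩B) = 1029/10000
Equal ✓ → Independent

Yes, independent


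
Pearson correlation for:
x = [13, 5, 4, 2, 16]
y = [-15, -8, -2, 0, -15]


n=5, Σx=40, Σy=-40, Σxy=-483, Σx²=470, Σy²=518
r = (5×(-483) - 40×(-40))/√((5×470 - 40²)(5×518 - (-40)²))
= -815/√(750×990) = -815/√742500 ≈ -815/861.6844 ≈ -0.9458

r ≈ -0.9458


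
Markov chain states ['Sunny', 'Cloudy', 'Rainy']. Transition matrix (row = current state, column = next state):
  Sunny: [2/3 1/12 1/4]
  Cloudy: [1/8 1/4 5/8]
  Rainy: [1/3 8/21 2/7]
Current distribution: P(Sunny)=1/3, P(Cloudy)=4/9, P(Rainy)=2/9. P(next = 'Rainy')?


P(next=Rainy) = Σᵢ P(now=i)×P(i→Rainy)
= 1/3×1/4 + 4/9×5/8 + 2/9×2/7
= 1/12 + 5/18 + 4/63 = 107/252

P = 107/252 ≈ 0.4246


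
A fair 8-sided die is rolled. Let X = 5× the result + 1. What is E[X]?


E[die] = (1+8)/2 = 9/2
E[X] = 5×9/2 + 1 = 47/2

E[X] = 47/2


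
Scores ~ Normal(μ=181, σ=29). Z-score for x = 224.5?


z = (x - μ)/σ = (224.5 - 181)/29 = 1.5

z = 1.5


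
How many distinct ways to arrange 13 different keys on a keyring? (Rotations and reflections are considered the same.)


Free circular arrangements: rotations and reflections both identified.
(n-1)!/2 = 12!/2 = 479001600/2 = 239500800

239500800


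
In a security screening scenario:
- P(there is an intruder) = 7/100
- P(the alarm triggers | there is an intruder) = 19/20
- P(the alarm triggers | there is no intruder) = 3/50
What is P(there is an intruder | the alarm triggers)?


Using Bayes' theorem:
P(A|B) = P(B|A)·P(A) / P(B)

P(the alarm triggers) = 19/20 × 7/100 + 3/50 × 93/100
= 133/2000 + 279/5000 = 1223/10000

P(there is an intruder|the alarm triggers) = (133/2000) / (1223/10000) = 665/1223

P(there is an intruder|the alarm triggers) = 665/1223 ≈ 54.37%


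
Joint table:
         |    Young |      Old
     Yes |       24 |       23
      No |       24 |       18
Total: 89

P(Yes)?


P(Yes) = (24+23)/89 = 47/89

P(Yes) = 47/89 ≈ 52.81%


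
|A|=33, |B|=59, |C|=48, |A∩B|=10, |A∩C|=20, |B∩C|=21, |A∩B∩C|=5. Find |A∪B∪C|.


|A∪B∪C| = 33+59+48-10-20-21+5 = 94

|A∪B∪C| = 94


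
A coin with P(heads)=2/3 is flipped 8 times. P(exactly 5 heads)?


Binomial: P(X=5) = C(8,5)×p^5×(1-p)^3
= 56 × 32/243 × 1/27 = 1792/6561

P(X=5) = 1792/6561 ≈ 27.31%


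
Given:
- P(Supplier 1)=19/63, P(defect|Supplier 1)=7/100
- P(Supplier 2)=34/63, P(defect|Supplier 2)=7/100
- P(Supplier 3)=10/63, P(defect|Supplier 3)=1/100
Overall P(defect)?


P(B) = Σ P(B|Aᵢ)×P(Aᵢ)
  7/100×19/63 = 19/900
  7/100×34/63 = 17/450
  1/100×10/63 = 1/630
Sum = 127/2100

P(defect) = 127/2100 ≈ 6.05%


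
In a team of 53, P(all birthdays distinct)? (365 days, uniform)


P(all different) = Π(365-i)/365 for i=0..52
= (365/365)×(364/365)×...×(313/365)
= 0.018862

P ≈ 0.0189 ≈ 1.89%


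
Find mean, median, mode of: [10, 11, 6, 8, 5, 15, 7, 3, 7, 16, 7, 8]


Sorted: [3, 5, 6, 7, 7, 7, 8, 8, 10, 11, 15, 16]
Mean = 103/12
Median = 15/2
Freq: {10: 1, 11: 1, 6: 1, 8: 2, 5: 1, 15: 1, 7: 3, 3: 1, 16: 1}
Mode: [7]

Mean=103/12, Median=15/2, Mode=7


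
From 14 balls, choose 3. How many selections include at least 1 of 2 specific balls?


Complement: C(14,3) - C(12,3) = 364 - 220 = 144

144


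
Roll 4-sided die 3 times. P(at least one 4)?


P(no 4)^3 = (3/4)^3 = 27/64
P(≥1) = 1 - 27/64 = 37/64

P = 37/64 ≈ 57.81%


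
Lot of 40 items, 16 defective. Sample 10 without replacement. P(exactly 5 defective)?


Hypergeometric: C(16,5)×C(24,5)/C(40,10)
= 4368×42504/847660528 = 81144/370481

P(X=5) = 81144/370481 ≈ 21.90%


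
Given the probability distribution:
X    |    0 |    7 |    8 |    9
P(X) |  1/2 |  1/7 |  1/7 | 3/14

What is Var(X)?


E[X] = 57/14
E[X²] = 67/2
Var(X) = E[X²] - (E[X])² = 67/2 - 3249/196 = 3317/196

Var(X) = 3317/196 ≈ 16.9235


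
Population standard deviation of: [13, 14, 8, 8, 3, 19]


Mean = 65/6
  (13-65/6)²=169/36
  (14-65/6)²=361/36
  (8-65/6)²=289/36
  (8-65/6)²=289/36
  (3-65/6)²=2209/36
  (19-65/6)²=2401/36
Σ(x-μ)² = 953/6
σ² = (953/6)/6 = 953/36

σ = √(953/36) ≈ 5.1451


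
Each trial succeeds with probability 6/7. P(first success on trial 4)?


Geometric: P(X=4) = (1-p)^(k-1)×p = (1/7)^3×6/7 = 6/2401

P(X=4) = 6/2401 ≈ 0.25%


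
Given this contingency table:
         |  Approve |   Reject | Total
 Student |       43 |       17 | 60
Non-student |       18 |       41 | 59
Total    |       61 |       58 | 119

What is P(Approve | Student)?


P(Approve | Student) = 43/(43+17) = 43/60

P(Approve|Student) = 43/60 ≈ 71.67%


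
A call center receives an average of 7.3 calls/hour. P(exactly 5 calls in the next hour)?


Poisson(λ=7.3): P(X=5) = e^(-λ)×λ^k/k!
= e^(-7.3) × 7.3^5 / 5!
≈ 0.0006755387752 × 20730.71593 / 120 ≈ 0.116703

P(X=5) ≈ 0.116703 ≈ 11.67%


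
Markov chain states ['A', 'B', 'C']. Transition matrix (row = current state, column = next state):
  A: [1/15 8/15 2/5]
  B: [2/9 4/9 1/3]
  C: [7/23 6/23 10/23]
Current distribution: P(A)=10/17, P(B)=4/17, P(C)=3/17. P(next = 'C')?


P(next=C) = Σᵢ P(now=i)×P(i→C)
= 10/17×2/5 + 4/17×1/3 + 3/17×10/23
= 4/17 + 4/51 + 30/391 = 458/1173

P = 458/1173 ≈ 0.3905


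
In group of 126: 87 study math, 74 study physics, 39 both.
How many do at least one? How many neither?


|A∪B| = 87+74-39 = 122
Neither = 126-122 = 4

At least one: 122; Neither: 4


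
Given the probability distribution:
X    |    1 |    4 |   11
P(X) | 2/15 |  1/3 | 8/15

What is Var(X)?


E[X] = 22/3
E[X²] = 70
Var(X) = E[X²] - (E[X])² = 70 - 484/9 = 146/9

Var(X) = 146/9 ≈ 16.2222


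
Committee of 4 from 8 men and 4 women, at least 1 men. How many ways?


Count by #men:
  1M,3W: C(8,1)×C(4,3)=32
  2M,2W: C(8,2)×C(4,2)=168
  3M,1W: C(8,3)×C(4,1)=224
  4M,0W: C(8,4)×C(4,0)=70
Total = 494

494


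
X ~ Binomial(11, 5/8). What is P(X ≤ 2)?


P(X ≤ 2) = Σ P(X=i) for i=0..2
P(X=0) = 177147/8589934592
P(X=1) = 3247695/8589934592
P(X=2) = 27064125/8589934592
Sum = 30488967/8589934592

P(X ≤ 2) = 30488967/8589934592 ≈ 0.35%


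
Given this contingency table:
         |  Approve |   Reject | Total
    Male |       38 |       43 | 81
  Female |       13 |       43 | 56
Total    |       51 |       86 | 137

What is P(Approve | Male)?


P(Approve | Male) = 38/(38+43) = 38/81

P(Approve|Male) = 38/81 ≈ 46.91%


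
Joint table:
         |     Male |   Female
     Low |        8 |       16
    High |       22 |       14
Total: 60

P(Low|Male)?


P(Low|Male) = 8/(8+22) = 8/30 = 4/15

P = 4/15 ≈ 26.67%


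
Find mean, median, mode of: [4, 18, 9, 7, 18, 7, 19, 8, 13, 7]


Sorted: [4, 7, 7, 7, 8, 9, 13, 18, 18, 19]
Mean = 110/10 = 11
Median = 17/2
Freq: {4: 1, 18: 2, 9: 1, 7: 3, 19: 1, 8: 1, 13: 1}
Mode: [7]

Mean=11, Median=17/2, Mode=7


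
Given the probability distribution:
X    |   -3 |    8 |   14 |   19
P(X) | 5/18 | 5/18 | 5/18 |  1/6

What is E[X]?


E[X] = Σ x·P(X=x)
= (-3)×(5/18) + (8)×(5/18) + (14)×(5/18) + (19)×(1/6)
= 76/9

E[X] = 76/9


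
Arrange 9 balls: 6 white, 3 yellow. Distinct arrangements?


9!/(6!×3!) = 84

84


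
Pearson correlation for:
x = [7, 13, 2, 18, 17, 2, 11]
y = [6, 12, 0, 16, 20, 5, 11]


n=7, Σx=70, Σy=70, Σxy=957, Σx²=960, Σy²=982
r = (7×957 - 70×70)/√((7×960 - 70²)(7×982 - 70²))
= 1799/√(1820×1974) = 1799/√3592680 ≈ 1799/1895.4366 ≈ 0.9491

r ≈ 0.9491


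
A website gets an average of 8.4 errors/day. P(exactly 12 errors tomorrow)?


Poisson(λ=8.4): P(X=12) = e^(-λ)×λ^k/k!
= e^(-8.4) × 8.4^12 / 12!
≈ 0.0002248673242 × 123410307017 / 479001600 ≈ 0.057935

P(X=12) ≈ 0.057935 ≈ 5.79%


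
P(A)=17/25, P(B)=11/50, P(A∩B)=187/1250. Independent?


P(A)×P(B) = 187/1250
P(A∩B) = 187/1250
Equal ✓ → Independent

Yes, independent


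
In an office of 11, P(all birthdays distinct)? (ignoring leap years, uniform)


P(all different) = Π(365-i)/365 for i=0..10
= (365/365)×(364/365)×...×(355/365)
= 0.858859

P ≈ 0.8589 ≈ 85.89%


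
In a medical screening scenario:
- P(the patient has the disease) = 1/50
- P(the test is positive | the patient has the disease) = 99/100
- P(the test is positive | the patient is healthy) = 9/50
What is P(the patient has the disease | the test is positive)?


Using Bayes' theorem:
P(A|B) = P(B|A)·P(A) / P(B)

P(the test is positive) = 99/100 × 1/50 + 9/50 × 49/50
= 99/5000 + 441/2500 = 981/5000

P(the patient has the disease|the test is positive) = (99/5000) / (981/5000) = 11/109

P(the patient has the disease|the test is positive) = 11/109 ≈ 10.09%


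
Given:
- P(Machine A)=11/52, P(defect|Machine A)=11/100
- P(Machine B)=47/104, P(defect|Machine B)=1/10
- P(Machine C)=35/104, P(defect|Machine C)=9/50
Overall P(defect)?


P(B) = Σ P(B|Aᵢ)×P(Aᵢ)
  11/100×11/52 = 121/5200
  1/10×47/104 = 47/1040
  9/50×35/104 = 63/1040
Sum = 671/5200

P(defect) = 671/5200 ≈ 12.90%


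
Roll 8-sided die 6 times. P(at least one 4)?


P(no 4)^6 = (7/8)^6 = 117649/262144
P(≥1) = 1 - 117649/262144 = 144495/262144

P = 144495/262144 ≈ 55.12%


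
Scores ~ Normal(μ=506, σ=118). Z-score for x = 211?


z = (x - μ)/σ = (211 - 506)/118 = -2.5

z = -2.5


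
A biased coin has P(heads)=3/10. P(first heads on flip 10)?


Geometric: P(X=10) = (1-p)^(k-1)×p = (7/10)^9×3/10 = 121060821/10000000000

P(X=10) = 121060821/10000000000 ≈ 1.21%


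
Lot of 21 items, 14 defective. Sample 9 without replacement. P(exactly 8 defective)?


Hypergeometric: C(14,8)×C(7,1)/C(21,9)
= 3003×7/293930 = 231/3230

P(X=8) = 231/3230 ≈ 7.15%


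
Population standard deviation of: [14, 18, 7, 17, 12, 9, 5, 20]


Mean = 102/8 = 51/4
  (14-51/4)²=25/16
  (18-51/4)²=441/16
  (7-51/4)²=529/16
  (17-51/4)²=289/16
  (12-51/4)²=9/16
  (9-51/4)²=225/16
  (5-51/4)²=961/16
  (20-51/4)²=841/16
Σ(x-μ)² = 415/2
σ² = (415/2)/8 = 415/16

σ = √(415/16) ≈ 5.0929


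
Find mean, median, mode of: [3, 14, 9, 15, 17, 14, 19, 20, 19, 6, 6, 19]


Sorted: [3, 6, 6, 9, 14, 14, 15, 17, 19, 19, 19, 20]
Mean = 161/12
Median = 29/2
Freq: {3: 1, 14: 2, 9: 1, 15: 1, 17: 1, 19: 3, 20: 1, 6: 2}
Mode: [19]

Mean=161/12, Median=29/2, Mode=19


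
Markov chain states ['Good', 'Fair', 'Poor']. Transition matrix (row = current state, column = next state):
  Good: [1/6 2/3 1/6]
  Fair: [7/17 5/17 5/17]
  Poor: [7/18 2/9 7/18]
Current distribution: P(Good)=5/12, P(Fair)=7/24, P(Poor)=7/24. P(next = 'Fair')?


P(next=Fair) = Σᵢ P(now=i)×P(i→Fair)
= 5/12×2/3 + 7/24×5/17 + 7/24×2/9
= 5/18 + 35/408 + 7/108 = 1573/3672

P = 1573/3672 ≈ 0.4284


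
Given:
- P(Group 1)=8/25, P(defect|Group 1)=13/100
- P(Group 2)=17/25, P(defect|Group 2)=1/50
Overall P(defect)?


P(B) = Σ P(B|Aᵢ)×P(Aᵢ)
  13/100×8/25 = 26/625
  1/50×17/25 = 17/1250
Sum = 69/1250

P(defect) = 69/1250 ≈ 5.52%


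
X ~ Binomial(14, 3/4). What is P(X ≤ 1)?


P(X ≤ 1) = Σ P(X=i) for i=0..1
P(X=0) = 1/268435456
P(X=1) = 21/134217728
Sum = 43/268435456

P(X ≤ 1) = 43/268435456 ≈ 0.00%


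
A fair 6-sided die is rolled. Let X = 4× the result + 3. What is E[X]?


E[die] = (1+6)/2 = 7/2
E[X] = 4×7/2 + 3 = 17

E[X] = 17


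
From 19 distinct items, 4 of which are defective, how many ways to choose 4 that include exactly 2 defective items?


Choose 2 of the 4 defective items and 2 of the other 15 items:
C(4,2)×C(15,2) = 6×105 = 630

630


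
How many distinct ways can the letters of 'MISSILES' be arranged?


Letters: 8, freq: {'M': 1, 'I': 2, 'S': 3, 'L': 1, 'E': 1}
8!/(1!×2!×3!×1!×1!) = 40320/12 = 3360

3360


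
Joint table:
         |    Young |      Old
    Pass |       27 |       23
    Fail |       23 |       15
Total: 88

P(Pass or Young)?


P(Pass∨Young) = P(Pass) + P(Young) - P(Pass∧Young)
= (50 + 50 - 27)/88 = 73/88

P = 73/88 ≈ 82.95%


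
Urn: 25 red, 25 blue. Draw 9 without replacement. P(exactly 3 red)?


Hypergeometric: C(25,3)×C(25,6)/C(50,9)
= 2300×177100/2505433700 = 2300/14147

P(X=3) = 2300/14147 ≈ 16.26%


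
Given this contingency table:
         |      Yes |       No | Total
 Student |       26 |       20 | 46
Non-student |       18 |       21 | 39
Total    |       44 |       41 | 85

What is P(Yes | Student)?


P(Yes | Student) = 26/(26+20) = 26/46 = 13/23

P(Yes|Student) = 13/23 ≈ 56.52%


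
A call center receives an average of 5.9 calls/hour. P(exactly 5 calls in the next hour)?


Poisson(λ=5.9): P(X=5) = e^(-λ)×λ^k/k!
= e^(-5.9) × 5.9^5 / 5!
≈ 0.002739444819 × 7149.24299 / 120 ≈ 0.163208

P(X=5) ≈ 0.163208 ≈ 16.32%


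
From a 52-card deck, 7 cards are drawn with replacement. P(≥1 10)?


P(not a 10) = 48/52 = 12/13
P(none in 7 draws) = (12/13)^7 = 35831808/62748517
P(≥1 10) = 1 - 35831808/62748517 = 26916709/62748517

P = 26916709/62748517 ≈ 42.90%


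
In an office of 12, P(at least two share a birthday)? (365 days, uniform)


P(all different) = Π(365-i)/365 for i=0..11
= 0.832975
P(match) = 1 - 0.832975 = 0.167025

P ≈ 0.1670 ≈ 16.70%


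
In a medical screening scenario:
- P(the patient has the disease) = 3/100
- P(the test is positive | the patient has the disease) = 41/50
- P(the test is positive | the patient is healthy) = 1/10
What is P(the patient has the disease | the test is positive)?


Using Bayes' theorem:
P(A|B) = P(B|A)·P(A) / P(B)

P(the test is positive) = 41/50 × 3/100 + 1/10 × 97/100
= 123/5000 + 97/1000 = 76/625

P(the patient has the disease|the test is positive) = (123/5000) / (76/625) = 123/608

P(the patient has the disease|the test is positive) = 123/608 ≈ 20.23%


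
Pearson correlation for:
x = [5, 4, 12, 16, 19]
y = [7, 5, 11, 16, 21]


n=5, Σx=56, Σy=60, Σxy=842, Σx²=802, Σy²=892
r = (5×842 - 56×60)/√((5×802 - 56²)(5×892 - 60²))
= 850/√(874×860) = 850/√751640 ≈ 850/866.9717 ≈ 0.9804

r ≈ 0.9804


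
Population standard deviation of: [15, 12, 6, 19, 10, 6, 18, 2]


Mean = 88/8 = 11
  (15-11)²=16
  (12-11)²=1
  (6-11)²=25
  (19-11)²=64
  (10-11)²=1
  (6-11)²=25
  (18-11)²=49
  (2-11)²=81
Σ(x-μ)² = 262
σ² = 262/8 = 131/4

σ = √(131/4) ≈ 5.7228


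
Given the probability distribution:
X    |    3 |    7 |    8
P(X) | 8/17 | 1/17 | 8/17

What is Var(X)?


E[X] = 95/17
E[X²] = 633/17
Var(X) = E[X²] - (E[X])² = 633/17 - 9025/289 = 1736/289

Var(X) = 1736/289 ≈ 6.0069


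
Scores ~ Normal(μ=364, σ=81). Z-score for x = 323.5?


z = (x - μ)/σ = (323.5 - 364)/81 = -0.5

z = -0.5


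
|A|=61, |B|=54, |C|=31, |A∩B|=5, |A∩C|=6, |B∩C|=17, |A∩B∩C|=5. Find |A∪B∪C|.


|A∪B∪C| = 61+54+31-5-6-17+5 = 123

|A∪B∪C| = 123


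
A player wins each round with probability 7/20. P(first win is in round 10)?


Geometric: P(X=10) = (1-p)^(k-1)×p = (13/20)^9×7/20 = 74231495611/10240000000000

P(X=10) = 74231495611/10240000000000 ≈ 0.72%


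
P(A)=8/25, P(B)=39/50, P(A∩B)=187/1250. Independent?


P(A)×P(B) = 156/625
P(A∩B) = 187/1250
Not equal → NOT independent

No, not independent


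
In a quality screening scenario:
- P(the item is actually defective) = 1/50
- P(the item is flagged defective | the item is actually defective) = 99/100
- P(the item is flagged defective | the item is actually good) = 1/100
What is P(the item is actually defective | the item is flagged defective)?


Using Bayes' theorem:
P(A|B) = P(B|A)·P(A) / P(B)

P(the item is flagged defective) = 99/100 × 1/50 + 1/100 × 49/50
= 99/5000 + 49/5000 = 37/1250

P(the item is actually defective|the item is flagged defective) = (99/5000) / (37/1250) = 99/148

P(the item is actually defective|the item is flagged defective) = 99/148 ≈ 66.89%


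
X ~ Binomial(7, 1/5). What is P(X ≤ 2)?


P(X ≤ 2) = Σ P(X=i) for i=0..2
P(X=0) = 16384/78125
P(X=1) = 28672/78125
P(X=2) = 21504/78125
Sum = 13312/15625

P(X ≤ 2) = 13312/15625 ≈ 85.20%


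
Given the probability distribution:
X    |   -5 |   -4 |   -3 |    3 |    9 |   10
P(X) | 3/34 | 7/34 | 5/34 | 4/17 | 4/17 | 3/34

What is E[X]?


E[X] = Σ x·P(X=x)
= (-5)×(3/34) + (-4)×(7/34) + (-3)×(5/34) + (3)×(4/17) + (9)×(4/17) + (10)×(3/34)
= 2

E[X] = 2


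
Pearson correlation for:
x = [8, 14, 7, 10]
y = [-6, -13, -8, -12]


n=4, Σx=39, Σy=-39, Σxy=-406, Σx²=409, Σy²=413
r = (4×(-406) - 39×(-39))/√((4×409 - 39²)(4×413 - (-39)²))
= -103/√(115×131) = -103/√15065 ≈ -103/122.7396 ≈ -0.8392

r ≈ -0.8392


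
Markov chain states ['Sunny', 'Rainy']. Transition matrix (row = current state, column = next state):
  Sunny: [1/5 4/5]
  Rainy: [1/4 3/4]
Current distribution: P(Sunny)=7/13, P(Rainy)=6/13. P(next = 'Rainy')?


P(next=Rainy) = Σᵢ P(now=i)×P(i→Rainy)
= 7/13×4/5 + 6/13×3/4
= 28/65 + 9/26 = 101/130

P = 101/130 ≈ 0.7769


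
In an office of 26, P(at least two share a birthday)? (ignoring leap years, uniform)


P(all different) = Π(365-i)/365 for i=0..25
= 0.401759
P(match) = 1 - 0.401759 = 0.598241

P ≈ 0.5982 ≈ 59.82%


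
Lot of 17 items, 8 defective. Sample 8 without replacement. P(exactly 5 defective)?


Hypergeometric: C(8,5)×C(9,3)/C(17,8)
= 56×84/24310 = 2352/12155

P(X=5) = 2352/12155 ≈ 19.35%


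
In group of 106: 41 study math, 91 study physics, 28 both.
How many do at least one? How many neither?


|A∪B| = 41+91-28 = 104
Neither = 106-104 = 2

At least one: 104; Neither: 2


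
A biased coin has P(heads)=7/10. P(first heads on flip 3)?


Geometric: P(X=3) = (1-p)^(k-1)×p = (3/10)^2×7/10 = 63/1000

P(X=3) = 63/1000 ≈ 6.30%


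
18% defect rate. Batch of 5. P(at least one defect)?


P(all good) = (41/50)^5 = 115856201/312500000
P(≥1 defect) = 196643799/312500000

P = 196643799/312500000 ≈ 62.93%
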